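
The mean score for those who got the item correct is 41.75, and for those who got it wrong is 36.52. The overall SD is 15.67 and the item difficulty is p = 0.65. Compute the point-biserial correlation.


q = 1 - p = 0.35
rpb = ((M1 - M0) / SD) * sqrt(p * q)
rpb = ((41.75 - 36.52) / 15.67) * sqrt(0.65 * 0.35)
rpb = 0.1592

0.1592


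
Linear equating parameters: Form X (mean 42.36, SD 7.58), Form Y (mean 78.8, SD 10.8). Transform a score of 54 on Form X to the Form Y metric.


slope = SD_Y / SD_X = 10.8 / 7.58 ~ 1.4248
intercept = mean_Y - slope * mean_X = 78.8 - (10.8 / 7.58) * 42.36 ~ 18.4454
Y = slope * X + intercept. To avoid rounding drift from the rounded slope/intercept, evaluate the equivalent form Y = mean_Y + SD_Y * (X - mean_X) / SD_X at full precision:
Y = 78.8 + 10.8 * (54 - 42.36) / 7.58
Y = 78.8 + 10.8 * 11.64 / 7.58
Y = 78.8 + 125.712 / 7.58
Y = 78.8 + 16.5847
Y = 95.3847

95.3847


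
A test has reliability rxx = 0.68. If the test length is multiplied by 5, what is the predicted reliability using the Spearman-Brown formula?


r_new = (n * rxx) / (1 + (n-1) * rxx)
r_new = (5 * 0.68) / (1 + 4 * 0.68)
r_new = 3.4 / 3.72
r_new = 0.914

0.914


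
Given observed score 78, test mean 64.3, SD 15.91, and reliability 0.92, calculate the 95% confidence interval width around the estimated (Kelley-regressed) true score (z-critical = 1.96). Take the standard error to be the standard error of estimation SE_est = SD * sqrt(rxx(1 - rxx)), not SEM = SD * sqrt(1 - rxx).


True score estimate = 0.92*78 + 0.08*64.3 = 76.904
SE_est = SD * sqrt(rxx * (1 - rxx)) = 15.91 * sqrt(0.92 * 0.08) = 15.91 * sqrt(0.0736) = 4.316275
CI = T_est +/- z * SE_est, so width = 2 * z * SE_est = 2 * 1.96 * 4.316275
Width = 16.9198

16.9198


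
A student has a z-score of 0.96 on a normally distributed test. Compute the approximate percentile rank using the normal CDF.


CDF(z) = 0.5 * (1 + erf(z/sqrt(2)))
erf(0.6788) = 0.6629
CDF = 0.8315
Percentile rank = 0.8315 * 100 = 83.15

83.15


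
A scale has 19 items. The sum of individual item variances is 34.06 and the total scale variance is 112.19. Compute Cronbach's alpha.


alpha = (k/(k-1)) * (1 - sum(si^2)/s_total^2)
= (19/18) * (1 - 34.06/112.19)
alpha = 0.7351

0.7351


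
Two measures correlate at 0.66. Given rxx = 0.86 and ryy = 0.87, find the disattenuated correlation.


r_corrected = rxy / sqrt(rxx * ryy)
= 0.66 / sqrt(0.86 * 0.87)
= 0.66 / sqrt(0.7482)
= 0.66 / 0.864986
r_corrected = 0.763

0.763


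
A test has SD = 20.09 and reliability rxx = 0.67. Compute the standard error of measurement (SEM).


SEM = SD * sqrt(1 - rxx)
SEM = 20.09 * sqrt(1 - 0.67)
SEM = 20.09 * sqrt(0.33) = 20.09 * 0.574456
SEM = 11.5408

11.5408


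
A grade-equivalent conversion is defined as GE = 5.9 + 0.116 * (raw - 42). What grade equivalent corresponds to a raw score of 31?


raw - median = 31 - 42 = -11
slope * diff = 0.116 * -11 = -1.276
GE = 5.9 + -1.276
GE = 4.624

4.624


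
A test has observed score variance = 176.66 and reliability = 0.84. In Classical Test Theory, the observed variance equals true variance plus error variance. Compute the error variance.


var_true = rxx * var_obs = 0.84 * 176.66 = 148.3944
var_error = var_obs - var_true
var_error = 176.66 - 148.3944
var_error = 28.2656

28.2656


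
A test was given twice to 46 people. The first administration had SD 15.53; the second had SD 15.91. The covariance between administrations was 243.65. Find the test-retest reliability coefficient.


r = cov(X,Y) / (SD_X * SD_Y)
r = 243.65 / (15.53 * 15.91)
r = 243.65 / 247.0823
r = 0.9861

0.9861


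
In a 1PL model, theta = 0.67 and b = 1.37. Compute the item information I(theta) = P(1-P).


P = 1/(1+exp(-(0.67-1.37))) = 0.3318
I = P*(1-P) = 0.3318 * 0.6682
I = 0.2217

0.2217


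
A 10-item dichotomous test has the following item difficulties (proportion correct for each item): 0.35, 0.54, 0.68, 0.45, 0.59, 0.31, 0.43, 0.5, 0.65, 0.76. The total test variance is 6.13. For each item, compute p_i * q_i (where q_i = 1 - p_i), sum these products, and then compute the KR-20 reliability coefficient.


For each item, compute p_i * q_i:
  Item 1: 0.35 * 0.65 = 0.2275
  Item 2: 0.54 * 0.46 = 0.2484
  Item 3: 0.68 * 0.32 = 0.2176
  Item 4: 0.45 * 0.55 = 0.2475
  Item 5: 0.59 * 0.41 = 0.2419
  Item 6: 0.31 * 0.69 = 0.2139
  Item 7: 0.43 * 0.57 = 0.2451
  Item 8: 0.5 * 0.5 = 0.25
  Item 9: 0.65 * 0.35 = 0.2275
  Item 10: 0.76 * 0.24 = 0.1824
Sum(p_i * q_i) = 0.2275 + 0.2484 + 0.2176 + 0.2475 + 0.2419 + 0.2139 + 0.2451 + 0.25 + 0.2275 + 0.1824 = 2.3018
KR-20 = (k/(k-1)) * (1 - Sum(p_i*q_i) / Var_total)
= (10/9) * (1 - 2.3018/6.13)
= 1.1111 * 0.6245
KR-20 = 0.6939

0.6939


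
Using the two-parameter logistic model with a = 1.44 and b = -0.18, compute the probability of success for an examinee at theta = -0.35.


a*(theta - b) = 1.44 * (-0.35 - -0.18) = -0.2448
exp(--0.2448) = 1.2774
P = 1 / (1 + 1.2774)
P = 0.4391

0.4391


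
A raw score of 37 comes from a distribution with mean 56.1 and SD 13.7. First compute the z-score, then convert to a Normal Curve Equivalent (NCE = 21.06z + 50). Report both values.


z = (X - mean) / SD = (37 - 56.1) / 13.7
z = -19.1 / 13.7
z = -1.3942
NCE = NCE = 21.06z + 50
Carry z at full precision (z = -19.1 / 13.7) into the conversion:
NCE = 21.06 * (-19.1 / 13.7) + 50 = -402.246 / 13.7 + 50
NCE = -29.361 + 50
NCE = 20.639

20.639


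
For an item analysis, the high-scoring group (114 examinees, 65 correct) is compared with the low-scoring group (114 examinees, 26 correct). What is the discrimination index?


p_upper = 65/114 = 0.5702
p_lower = 26/114 = 0.2281
D = 0.5702 - 0.2281 = 0.3421

0.3421


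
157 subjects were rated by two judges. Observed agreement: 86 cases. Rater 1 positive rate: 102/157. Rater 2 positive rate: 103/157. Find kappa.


P_o = 86/157 = 0.547771
P_e = (102*103 + 55*54) / 24649 = 0.546716
kappa = (P_o - P_e) / (1 - P_e)
kappa = (0.547771 - 0.546716) / (1 - 0.546716)
kappa = 0.0023

0.0023


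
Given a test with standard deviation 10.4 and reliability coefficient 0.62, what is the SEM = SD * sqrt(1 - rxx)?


SEM = SD * sqrt(1 - rxx)
SEM = 10.4 * sqrt(1 - 0.62)
SEM = 10.4 * sqrt(0.38) = 10.4 * 0.616441
SEM = 6.411

6.411


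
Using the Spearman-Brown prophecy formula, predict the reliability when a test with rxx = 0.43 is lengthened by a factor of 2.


r_new = (n * rxx) / (1 + (n-1) * rxx)
r_new = (2 * 0.43) / (1 + 1 * 0.43)
r_new = 0.86 / 1.43
r_new = 0.6014

0.6014


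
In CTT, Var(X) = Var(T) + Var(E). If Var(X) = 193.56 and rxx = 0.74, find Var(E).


var_true = rxx * var_obs = 0.74 * 193.56 = 143.2344
var_error = var_obs - var_true
var_error = 193.56 - 143.2344
var_error = 50.3256

50.3256


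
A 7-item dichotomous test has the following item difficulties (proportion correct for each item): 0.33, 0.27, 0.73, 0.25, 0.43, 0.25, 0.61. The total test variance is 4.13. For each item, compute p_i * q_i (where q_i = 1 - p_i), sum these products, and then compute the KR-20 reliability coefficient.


For each item, compute p_i * q_i:
  Item 1: 0.33 * 0.67 = 0.2211
  Item 2: 0.27 * 0.73 = 0.1971
  Item 3: 0.73 * 0.27 = 0.1971
  Item 4: 0.25 * 0.75 = 0.1875
  Item 5: 0.43 * 0.57 = 0.2451
  Item 6: 0.25 * 0.75 = 0.1875
  Item 7: 0.61 * 0.39 = 0.2379
Sum(p_i * q_i) = 0.2211 + 0.1971 + 0.1971 + 0.1875 + 0.2451 + 0.1875 + 0.2379 = 1.4733
KR-20 = (k/(k-1)) * (1 - Sum(p_i*q_i) / Var_total)
= (7/6) * (1 - 1.4733/4.13)
= 1.1667 * 0.6433
KR-20 = 0.7505

0.7505


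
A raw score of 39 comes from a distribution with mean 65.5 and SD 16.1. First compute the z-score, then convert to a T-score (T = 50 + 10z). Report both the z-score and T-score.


z = (X - mean) / SD = (39 - 65.5) / 16.1
z = -26.5 / 16.1
z = -1.646
T-score = T = 50 + 10z
Carry z at full precision (z = -26.5 / 16.1) into the conversion:
T-score = 50 + 10 * (-26.5 / 16.1) = 50 + -265 / 16.1
T-score = 50 + -16.4596
T-score = 33.5404

33.5404


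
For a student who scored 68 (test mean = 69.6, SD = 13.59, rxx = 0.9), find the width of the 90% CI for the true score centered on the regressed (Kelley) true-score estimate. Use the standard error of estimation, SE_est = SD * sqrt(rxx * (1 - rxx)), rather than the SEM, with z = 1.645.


True score estimate = 0.9*68 + 0.1*69.6 = 68.16
SE_est = SD * sqrt(rxx * (1 - rxx)) = 13.59 * sqrt(0.9 * 0.1) = 13.59 * sqrt(0.09) = 4.077
CI = T_est +/- z * SE_est, so width = 2 * z * SE_est = 2 * 1.645 * 4.077
Width = 13.4133

13.4133


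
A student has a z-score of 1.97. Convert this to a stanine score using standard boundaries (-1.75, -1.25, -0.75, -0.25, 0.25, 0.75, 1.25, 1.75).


Stanine boundaries: [-1.75, -1.25, -0.75, -0.25, 0.25, 0.75, 1.25, 1.75]
z = 1.97
Check each boundary:
  z >= -1.75 -> could be stanine 2
  z >= -1.25 -> could be stanine 3
  z >= -0.75 -> could be stanine 4
  z >= -0.25 -> could be stanine 5
  z >= 0.25 -> could be stanine 6
  z >= 0.75 -> could be stanine 7
  z >= 1.25 -> could be stanine 8
  z >= 1.75 -> could be stanine 9
Highest qualifying boundary gives stanine = 9

9


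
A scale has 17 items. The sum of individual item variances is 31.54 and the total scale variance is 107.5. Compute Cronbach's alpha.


alpha = (k/(k-1)) * (1 - sum(si^2)/s_total^2)
= (17/16) * (1 - 31.54/107.5)
alpha = 0.7508

0.7508


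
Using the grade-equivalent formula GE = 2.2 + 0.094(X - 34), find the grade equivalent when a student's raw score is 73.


raw - median = 73 - 34 = 39
slope * diff = 0.094 * 39 = 3.666
GE = 2.2 + 3.666
GE = 5.866

5.866


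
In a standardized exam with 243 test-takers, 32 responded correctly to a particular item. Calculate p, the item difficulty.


Item difficulty p = number correct / total examinees
p = 32 / 243
p = 0.1317

0.1317


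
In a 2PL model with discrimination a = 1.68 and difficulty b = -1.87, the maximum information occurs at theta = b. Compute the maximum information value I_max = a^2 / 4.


For 2PL, max info at theta = b = -1.87
I_max = a^2 / 4 = 1.68^2 / 4
= 2.8224 / 4
I_max = 0.7056

0.7056


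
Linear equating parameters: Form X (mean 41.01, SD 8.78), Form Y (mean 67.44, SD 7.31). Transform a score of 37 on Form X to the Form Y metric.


slope = SD_Y / SD_X = 7.31 / 8.78 ~ 0.8326
intercept = mean_Y - slope * mean_X = 67.44 - (7.31 / 8.78) * 41.01 ~ 33.2961
Y = slope * X + intercept. To avoid rounding drift from the rounded slope/intercept, evaluate the equivalent form Y = mean_Y + SD_Y * (X - mean_X) / SD_X at full precision:
Y = 67.44 + 7.31 * (37 - 41.01) / 8.78
Y = 67.44 - 7.31 * 4.01 / 8.78
Y = 67.44 - 29.3131 / 8.78
Y = 67.44 - 3.3386
Y = 64.1014

64.1014


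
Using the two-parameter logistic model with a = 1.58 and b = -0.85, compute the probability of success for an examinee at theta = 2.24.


a*(theta - b) = 1.58 * (2.24 - -0.85) = 4.8822
exp(-4.8822) = 0.0076
P = 1 / (1 + 0.0076)
P = 0.9925

0.9925


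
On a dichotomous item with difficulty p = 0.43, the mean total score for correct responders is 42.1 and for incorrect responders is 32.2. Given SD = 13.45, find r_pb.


q = 1 - p = 0.57
rpb = ((M1 - M0) / SD) * sqrt(p * q)
rpb = ((42.1 - 32.2) / 13.45) * sqrt(0.43 * 0.57)
rpb = 0.3644

0.3644


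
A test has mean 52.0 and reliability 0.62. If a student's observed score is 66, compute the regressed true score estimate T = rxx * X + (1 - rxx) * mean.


T_est = rxx * X + (1 - rxx) * mean
T_est = 0.62 * 66 + 0.38 * 52.0
T_est = 40.92 + 19.76
T_est = 60.68

60.68


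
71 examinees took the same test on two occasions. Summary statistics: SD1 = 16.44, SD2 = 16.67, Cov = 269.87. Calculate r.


r = cov(X,Y) / (SD_X * SD_Y)
r = 269.87 / (16.44 * 16.67)
r = 269.87 / 274.0548
r = 0.9847

0.9847


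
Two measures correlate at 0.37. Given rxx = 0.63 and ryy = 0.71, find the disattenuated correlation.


r_corrected = rxy / sqrt(rxx * ryy)
= 0.37 / sqrt(0.63 * 0.71)
= 0.37 / sqrt(0.4473)
= 0.37 / 0.668805
r_corrected = 0.5532

0.5532


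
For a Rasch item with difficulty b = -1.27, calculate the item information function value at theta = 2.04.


P = 1/(1+exp(-(2.04--1.27))) = 0.9648
I = P*(1-P) = 0.9648 * 0.0352
I = 0.034

0.034


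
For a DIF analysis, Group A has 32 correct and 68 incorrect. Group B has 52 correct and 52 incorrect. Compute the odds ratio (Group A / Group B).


Odds_A = 32/68 = 0.4706
Odds_B = 52/52 = 1.0
OR = Odds_A / Odds_B = 0.4706 / 1.0
Exactly, OR = (32 * 52) / (68 * 52) = 1664 / 3536
OR = 0.4706

0.4706


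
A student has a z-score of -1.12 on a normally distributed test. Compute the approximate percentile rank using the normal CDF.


CDF(z) = 0.5 * (1 + erf(z/sqrt(2)))
erf(-0.792) = -0.7373
CDF = 0.1314
Percentile rank = 0.1314 * 100 = 13.14

13.14


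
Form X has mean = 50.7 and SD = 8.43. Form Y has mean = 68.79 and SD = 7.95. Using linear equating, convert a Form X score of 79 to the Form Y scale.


slope = SD_Y / SD_X = 7.95 / 8.43 ~ 0.9431
intercept = mean_Y - slope * mean_X = 68.79 - (7.95 / 8.43) * 50.7 ~ 20.9768
Y = slope * X + intercept. To avoid rounding drift from the rounded slope/intercept, evaluate the equivalent form Y = mean_Y + SD_Y * (X - mean_X) / SD_X at full precision:
Y = 68.79 + 7.95 * (79 - 50.7) / 8.43
Y = 68.79 + 7.95 * 28.3 / 8.43
Y = 68.79 + 224.985 / 8.43
Y = 68.79 + 26.6886
Y = 95.4786

95.4786


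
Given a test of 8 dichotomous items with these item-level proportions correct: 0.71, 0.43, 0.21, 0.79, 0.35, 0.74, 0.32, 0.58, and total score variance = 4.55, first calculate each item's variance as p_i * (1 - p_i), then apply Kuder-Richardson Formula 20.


For each item, compute p_i * q_i:
  Item 1: 0.71 * 0.29 = 0.2059
  Item 2: 0.43 * 0.57 = 0.2451
  Item 3: 0.21 * 0.79 = 0.1659
  Item 4: 0.79 * 0.21 = 0.1659
  Item 5: 0.35 * 0.65 = 0.2275
  Item 6: 0.74 * 0.26 = 0.1924
  Item 7: 0.32 * 0.68 = 0.2176
  Item 8: 0.58 * 0.42 = 0.2436
Sum(p_i * q_i) = 0.2059 + 0.2451 + 0.1659 + 0.1659 + 0.2275 + 0.1924 + 0.2176 + 0.2436 = 1.6639
KR-20 = (k/(k-1)) * (1 - Sum(p_i*q_i) / Var_total)
= (8/7) * (1 - 1.6639/4.55)
= 1.1429 * 0.6343
KR-20 = 0.7249

0.7249


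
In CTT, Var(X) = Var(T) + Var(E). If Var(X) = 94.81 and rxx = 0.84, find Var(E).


var_true = rxx * var_obs = 0.84 * 94.81 = 79.6404
var_error = var_obs - var_true
var_error = 94.81 - 79.6404
var_error = 15.1696

15.1696


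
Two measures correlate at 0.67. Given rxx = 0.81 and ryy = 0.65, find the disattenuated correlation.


r_corrected = rxy / sqrt(rxx * ryy)
= 0.67 / sqrt(0.81 * 0.65)
= 0.67 / sqrt(0.5265)
= 0.67 / 0.725603
r_corrected = 0.9234

0.9234


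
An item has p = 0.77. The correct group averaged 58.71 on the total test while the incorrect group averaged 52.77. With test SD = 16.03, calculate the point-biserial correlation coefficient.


q = 1 - p = 0.23
rpb = ((M1 - M0) / SD) * sqrt(p * q)
rpb = ((58.71 - 52.77) / 16.03) * sqrt(0.77 * 0.23)
rpb = 0.1559

0.1559


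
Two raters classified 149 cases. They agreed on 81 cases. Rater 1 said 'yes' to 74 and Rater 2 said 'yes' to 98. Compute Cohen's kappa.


P_o = 81/149 = 0.543624
P_e = (74*98 + 75*51) / 22201 = 0.498941
kappa = (P_o - P_e) / (1 - P_e)
kappa = (0.543624 - 0.498941) / (1 - 0.498941)
kappa = 0.0892

0.0892


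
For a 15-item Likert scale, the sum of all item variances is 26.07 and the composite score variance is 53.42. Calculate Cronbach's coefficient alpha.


alpha = (k/(k-1)) * (1 - sum(si^2)/s_total^2)
= (15/14) * (1 - 26.07/53.42)
alpha = 0.5486

0.5486


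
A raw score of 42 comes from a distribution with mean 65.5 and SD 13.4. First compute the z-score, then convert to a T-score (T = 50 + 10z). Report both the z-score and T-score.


z = (X - mean) / SD = (42 - 65.5) / 13.4
z = -23.5 / 13.4
z = -1.7537
T-score = T = 50 + 10z
Carry z at full precision (z = -23.5 / 13.4) into the conversion:
T-score = 50 + 10 * (-23.5 / 13.4) = 50 + -235 / 13.4
T-score = 50 + -17.5373
T-score = 32.4627

32.4627


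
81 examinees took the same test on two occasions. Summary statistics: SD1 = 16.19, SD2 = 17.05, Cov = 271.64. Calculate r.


r = cov(X,Y) / (SD_X * SD_Y)
r = 271.64 / (16.19 * 17.05)
r = 271.64 / 276.0395
r = 0.9841

0.9841


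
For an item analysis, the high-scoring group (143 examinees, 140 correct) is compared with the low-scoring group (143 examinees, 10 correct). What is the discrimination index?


p_upper = 140/143 = 0.979
p_lower = 10/143 = 0.0699
D = 0.979 - 0.0699 = 0.9091

0.9091


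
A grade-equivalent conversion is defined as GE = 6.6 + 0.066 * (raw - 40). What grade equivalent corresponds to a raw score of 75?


raw - median = 75 - 40 = 35
slope * diff = 0.066 * 35 = 2.31
GE = 6.6 + 2.31
GE = 8.91

8.91


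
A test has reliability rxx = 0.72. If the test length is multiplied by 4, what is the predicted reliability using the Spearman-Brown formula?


r_new = (n * rxx) / (1 + (n-1) * rxx)
r_new = (4 * 0.72) / (1 + 3 * 0.72)
r_new = 2.88 / 3.16
r_new = 0.9114

0.9114


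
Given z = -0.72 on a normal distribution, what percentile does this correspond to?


CDF(z) = 0.5 * (1 + erf(z/sqrt(2)))
erf(-0.5091) = -0.5285
CDF = 0.2358
Percentile rank = 0.2358 * 100 = 23.58

23.58


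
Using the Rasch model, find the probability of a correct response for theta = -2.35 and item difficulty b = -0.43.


theta - b = -2.35 - -0.43 = -1.92
exp(-(theta - b)) = exp(1.92) = 6.821
P = 1 / (1 + 6.821)
P = 0.1279

0.1279


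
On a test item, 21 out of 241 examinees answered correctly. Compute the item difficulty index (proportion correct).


Item difficulty p = number correct / total examinees
p = 21 / 241
p = 0.0871

0.0871


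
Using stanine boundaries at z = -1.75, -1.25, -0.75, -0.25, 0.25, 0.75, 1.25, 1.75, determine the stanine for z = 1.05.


Stanine boundaries: [-1.75, -1.25, -0.75, -0.25, 0.25, 0.75, 1.25, 1.75]
z = 1.05
Check each boundary:
  z >= -1.75 -> could be stanine 2
  z >= -1.25 -> could be stanine 3
  z >= -0.75 -> could be stanine 4
  z >= -0.25 -> could be stanine 5
  z >= 0.25 -> could be stanine 6
  z >= 0.75 -> could be stanine 7
  z < 1.25
  z < 1.75
Highest qualifying boundary gives stanine = 7

7


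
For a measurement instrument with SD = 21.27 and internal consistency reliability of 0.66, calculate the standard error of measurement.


SEM = SD * sqrt(1 - rxx)
SEM = 21.27 * sqrt(1 - 0.66)
SEM = 21.27 * sqrt(0.34) = 21.27 * 0.583095
SEM = 12.4024

12.4024


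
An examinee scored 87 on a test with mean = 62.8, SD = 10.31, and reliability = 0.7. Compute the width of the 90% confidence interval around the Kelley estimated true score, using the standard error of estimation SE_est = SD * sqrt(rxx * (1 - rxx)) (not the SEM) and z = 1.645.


True score estimate = 0.7*87 + 0.3*62.8 = 79.74
SE_est = SD * sqrt(rxx * (1 - rxx)) = 10.31 * sqrt(0.7 * 0.3) = 10.31 * sqrt(0.21) = 4.724636
CI = T_est +/- z * SE_est, so width = 2 * z * SE_est = 2 * 1.645 * 4.724636
Width = 15.5441

15.5441


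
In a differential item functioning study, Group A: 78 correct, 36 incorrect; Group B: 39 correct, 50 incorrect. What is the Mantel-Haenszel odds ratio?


Odds_A = 78/36 = 2.1667
Odds_B = 39/50 = 0.78
OR = Odds_A / Odds_B = 2.1667 / 0.78
Exactly, OR = (78 * 50) / (36 * 39) = 3900 / 1404
OR = 2.7778

2.7778


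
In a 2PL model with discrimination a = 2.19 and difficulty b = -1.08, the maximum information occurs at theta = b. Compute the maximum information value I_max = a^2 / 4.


For 2PL, max info at theta = b = -1.08
I_max = a^2 / 4 = 2.19^2 / 4
= 4.7961 / 4
I_max = 1.199

1.199


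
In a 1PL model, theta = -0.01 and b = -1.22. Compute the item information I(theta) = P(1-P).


P = 1/(1+exp(-(-0.01--1.22))) = 0.7703
I = P*(1-P) = 0.7703 * 0.2297
I = 0.1769

0.1769


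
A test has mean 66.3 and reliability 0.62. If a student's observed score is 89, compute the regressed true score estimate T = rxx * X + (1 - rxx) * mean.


T_est = rxx * X + (1 - rxx) * mean
T_est = 0.62 * 89 + 0.38 * 66.3
T_est = 55.18 + 25.194
T_est = 80.374

80.374


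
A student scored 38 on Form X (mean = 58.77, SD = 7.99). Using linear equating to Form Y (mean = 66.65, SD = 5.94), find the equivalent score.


slope = SD_Y / SD_X = 5.94 / 7.99 ~ 0.7434
intercept = mean_Y - slope * mean_X = 66.65 - (5.94 / 7.99) * 58.77 ~ 22.9587
Y = slope * X + intercept. To avoid rounding drift from the rounded slope/intercept, evaluate the equivalent form Y = mean_Y + SD_Y * (X - mean_X) / SD_X at full precision:
Y = 66.65 + 5.94 * (38 - 58.77) / 7.99
Y = 66.65 - 5.94 * 20.77 / 7.99
Y = 66.65 - 123.3738 / 7.99
Y = 66.65 - 15.441
Y = 51.209

51.209


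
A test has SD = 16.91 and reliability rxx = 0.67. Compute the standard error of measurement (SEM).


SEM = SD * sqrt(1 - rxx)
SEM = 16.91 * sqrt(1 - 0.67)
SEM = 16.91 * sqrt(0.33) = 16.91 * 0.574456
SEM = 9.7141

9.7141


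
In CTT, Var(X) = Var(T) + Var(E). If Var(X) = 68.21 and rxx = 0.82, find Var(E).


var_true = rxx * var_obs = 0.82 * 68.21 = 55.9322
var_error = var_obs - var_true
var_error = 68.21 - 55.9322
var_error = 12.2778

12.2778


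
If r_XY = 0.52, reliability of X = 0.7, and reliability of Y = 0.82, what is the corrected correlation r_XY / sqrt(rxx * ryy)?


r_corrected = rxy / sqrt(rxx * ryy)
= 0.52 / sqrt(0.7 * 0.82)
= 0.52 / sqrt(0.574)
= 0.52 / 0.757628
r_corrected = 0.6864

0.6864


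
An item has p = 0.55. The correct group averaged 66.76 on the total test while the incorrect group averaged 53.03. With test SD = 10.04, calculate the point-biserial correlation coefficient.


q = 1 - p = 0.45
rpb = ((M1 - M0) / SD) * sqrt(p * q)
rpb = ((66.76 - 53.03) / 10.04) * sqrt(0.55 * 0.45)
rpb = 0.6803

0.6803


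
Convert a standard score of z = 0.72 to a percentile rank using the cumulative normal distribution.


CDF(z) = 0.5 * (1 + erf(z/sqrt(2)))
erf(0.5091) = 0.5285
CDF = 0.7642
Percentile rank = 0.7642 * 100 = 76.42

76.42


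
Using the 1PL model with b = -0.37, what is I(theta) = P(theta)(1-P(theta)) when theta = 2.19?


P = 1/(1+exp(-(2.19--0.37))) = 0.9282
I = P*(1-P) = 0.9282 * 0.0718
I = 0.0666

0.0666


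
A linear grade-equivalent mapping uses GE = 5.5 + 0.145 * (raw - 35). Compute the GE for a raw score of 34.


raw - median = 34 - 35 = -1
slope * diff = 0.145 * -1 = -0.145
GE = 5.5 + -0.145
GE = 5.355

5.355


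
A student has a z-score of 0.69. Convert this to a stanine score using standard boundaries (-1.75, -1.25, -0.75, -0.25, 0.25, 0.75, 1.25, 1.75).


Stanine boundaries: [-1.75, -1.25, -0.75, -0.25, 0.25, 0.75, 1.25, 1.75]
z = 0.69
Check each boundary:
  z >= -1.75 -> could be stanine 2
  z >= -1.25 -> could be stanine 3
  z >= -0.75 -> could be stanine 4
  z >= -0.25 -> could be stanine 5
  z >= 0.25 -> could be stanine 6
  z < 0.75
  z < 1.25
  z < 1.75
Highest qualifying boundary gives stanine = 6

6


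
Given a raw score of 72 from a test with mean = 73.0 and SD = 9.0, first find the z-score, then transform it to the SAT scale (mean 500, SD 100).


z = (X - mean) / SD = (72 - 73.0) / 9.0
z = -1.0 / 9.0
z = -0.1111
SAT-scale = SAT = 500 + 100z
Carry z at full precision (z = -1.0 / 9.0) into the conversion:
SAT-scale = 500 + 100 * (-1.0 / 9.0) = 500 + -100 / 9.0
SAT-scale = 500 + -11.1111
SAT-scale = 488.8889

488.8889


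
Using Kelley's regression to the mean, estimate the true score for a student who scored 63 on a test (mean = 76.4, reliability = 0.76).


T_est = rxx * X + (1 - rxx) * mean
T_est = 0.76 * 63 + 0.24 * 76.4
T_est = 47.88 + 18.336
T_est = 66.216

66.216


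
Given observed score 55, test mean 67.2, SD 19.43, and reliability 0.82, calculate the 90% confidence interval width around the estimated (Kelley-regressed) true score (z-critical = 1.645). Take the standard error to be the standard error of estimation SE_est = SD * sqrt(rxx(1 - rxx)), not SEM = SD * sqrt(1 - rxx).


True score estimate = 0.82*55 + 0.18*67.2 = 57.196
SE_est = SD * sqrt(rxx * (1 - rxx)) = 19.43 * sqrt(0.82 * 0.18) = 19.43 * sqrt(0.1476) = 7.464762
CI = T_est +/- z * SE_est, so width = 2 * z * SE_est = 2 * 1.645 * 7.464762
Width = 24.5591

24.5591


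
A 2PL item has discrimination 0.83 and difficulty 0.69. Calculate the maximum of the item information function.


For 2PL, max info at theta = b = 0.69
I_max = a^2 / 4 = 0.83^2 / 4
= 0.6889 / 4
I_max = 0.1722

0.1722


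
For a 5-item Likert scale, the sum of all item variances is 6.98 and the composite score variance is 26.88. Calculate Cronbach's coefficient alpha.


alpha = (k/(k-1)) * (1 - sum(si^2)/s_total^2)
= (5/4) * (1 - 6.98/26.88)
alpha = 0.9254

0.9254


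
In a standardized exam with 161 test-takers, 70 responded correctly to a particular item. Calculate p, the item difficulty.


Item difficulty p = number correct / total examinees
p = 70 / 161
p = 0.4348

0.4348


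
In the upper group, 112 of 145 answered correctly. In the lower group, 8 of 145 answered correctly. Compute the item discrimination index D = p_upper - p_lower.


p_upper = 112/145 = 0.7724
p_lower = 8/145 = 0.0552
D = 0.7724 - 0.0552 = 0.7172

0.7172


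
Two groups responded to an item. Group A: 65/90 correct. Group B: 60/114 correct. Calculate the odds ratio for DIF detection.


Odds_A = 65/25 = 2.6
Odds_B = 60/54 = 1.1111
OR = Odds_A / Odds_B = 2.6 / 1.1111
Exactly, OR = (65 * 54) / (25 * 60) = 3510 / 1500
OR = 2.34

2.34


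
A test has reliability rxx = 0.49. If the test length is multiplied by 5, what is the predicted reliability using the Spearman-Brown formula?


r_new = (n * rxx) / (1 + (n-1) * rxx)
r_new = (5 * 0.49) / (1 + 4 * 0.49)
r_new = 2.45 / 2.96
r_new = 0.8277

0.8277


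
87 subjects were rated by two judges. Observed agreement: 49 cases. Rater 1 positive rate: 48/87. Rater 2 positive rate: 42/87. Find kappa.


P_o = 49/87 = 0.563218
P_e = (48*42 + 39*45) / 7569 = 0.498216
kappa = (P_o - P_e) / (1 - P_e)
kappa = (0.563218 - 0.498216) / (1 - 0.498216)
kappa = 0.1295

0.1295


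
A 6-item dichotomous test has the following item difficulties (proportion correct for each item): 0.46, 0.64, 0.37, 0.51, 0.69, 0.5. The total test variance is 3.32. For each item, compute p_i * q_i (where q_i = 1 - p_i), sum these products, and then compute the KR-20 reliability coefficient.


For each item, compute p_i * q_i:
  Item 1: 0.46 * 0.54 = 0.2484
  Item 2: 0.64 * 0.36 = 0.2304
  Item 3: 0.37 * 0.63 = 0.2331
  Item 4: 0.51 * 0.49 = 0.2499
  Item 5: 0.69 * 0.31 = 0.2139
  Item 6: 0.5 * 0.5 = 0.25
Sum(p_i * q_i) = 0.2484 + 0.2304 + 0.2331 + 0.2499 + 0.2139 + 0.25 = 1.4257
KR-20 = (k/(k-1)) * (1 - Sum(p_i*q_i) / Var_total)
= (6/5) * (1 - 1.4257/3.32)
= 1.2 * 0.5706
KR-20 = 0.6847

0.6847


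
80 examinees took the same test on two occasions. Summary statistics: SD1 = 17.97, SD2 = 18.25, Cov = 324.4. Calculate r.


r = cov(X,Y) / (SD_X * SD_Y)
r = 324.4 / (17.97 * 18.25)
r = 324.4 / 327.9525
r = 0.9892

0.9892


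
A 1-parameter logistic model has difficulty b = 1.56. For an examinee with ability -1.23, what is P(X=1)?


theta - b = -1.23 - 1.56 = -2.79
exp(-(theta - b)) = exp(2.79) = 16.281
P = 1 / (1 + 16.281)
P = 0.0579

0.0579


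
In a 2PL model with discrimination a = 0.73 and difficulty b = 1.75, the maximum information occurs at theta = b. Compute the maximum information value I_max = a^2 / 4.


For 2PL, max info at theta = b = 1.75
I_max = a^2 / 4 = 0.73^2 / 4
= 0.5329 / 4
I_max = 0.1332

0.1332


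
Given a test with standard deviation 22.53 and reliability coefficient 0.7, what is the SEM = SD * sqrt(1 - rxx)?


SEM = SD * sqrt(1 - rxx)
SEM = 22.53 * sqrt(1 - 0.7)
SEM = 22.53 * sqrt(0.3) = 22.53 * 0.547723
SEM = 12.3402

12.3402


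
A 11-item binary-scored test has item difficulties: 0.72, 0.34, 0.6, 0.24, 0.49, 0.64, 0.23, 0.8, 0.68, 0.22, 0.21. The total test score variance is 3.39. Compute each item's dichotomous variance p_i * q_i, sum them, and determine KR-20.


For each item, compute p_i * q_i:
  Item 1: 0.72 * 0.28 = 0.2016
  Item 2: 0.34 * 0.66 = 0.2244
  Item 3: 0.6 * 0.4 = 0.24
  Item 4: 0.24 * 0.76 = 0.1824
  Item 5: 0.49 * 0.51 = 0.2499
  Item 6: 0.64 * 0.36 = 0.2304
  Item 7: 0.23 * 0.77 = 0.1771
  Item 8: 0.8 * 0.2 = 0.16
  Item 9: 0.68 * 0.32 = 0.2176
  Item 10: 0.22 * 0.78 = 0.1716
  Item 11: 0.21 * 0.79 = 0.1659
Sum(p_i * q_i) = 0.2016 + 0.2244 + 0.24 + 0.1824 + 0.2499 + 0.2304 + 0.1771 + 0.16 + 0.2176 + 0.1716 + 0.1659 = 2.2209
KR-20 = (k/(k-1)) * (1 - Sum(p_i*q_i) / Var_total)
= (11/10) * (1 - 2.2209/3.39)
= 1.1 * 0.3449
KR-20 = 0.3794

0.3794


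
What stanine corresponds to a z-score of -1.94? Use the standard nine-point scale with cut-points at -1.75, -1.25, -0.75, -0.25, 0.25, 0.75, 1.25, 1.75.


Stanine boundaries: [-1.75, -1.25, -0.75, -0.25, 0.25, 0.75, 1.25, 1.75]
z = -1.94
Check each boundary:
  z < -1.75
  z < -1.25
  z < -0.75
  z < -0.25
  z < 0.25
  z < 0.75
  z < 1.25
  z < 1.75
Highest qualifying boundary gives stanine = 1

1


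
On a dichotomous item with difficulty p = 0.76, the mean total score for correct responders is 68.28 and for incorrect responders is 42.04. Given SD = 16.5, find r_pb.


q = 1 - p = 0.24
rpb = ((M1 - M0) / SD) * sqrt(p * q)
rpb = ((68.28 - 42.04) / 16.5) * sqrt(0.76 * 0.24)
rpb = 0.6792

0.6792


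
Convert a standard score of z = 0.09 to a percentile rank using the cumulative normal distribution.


CDF(z) = 0.5 * (1 + erf(z/sqrt(2)))
erf(0.0636) = 0.0717
CDF = 0.5359
Percentile rank = 0.5359 * 100 = 53.59

53.59


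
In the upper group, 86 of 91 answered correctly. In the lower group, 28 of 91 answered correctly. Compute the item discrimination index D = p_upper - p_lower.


p_upper = 86/91 = 0.9451
p_lower = 28/91 = 0.3077
D = 0.9451 - 0.3077 = 0.6374

0.6374


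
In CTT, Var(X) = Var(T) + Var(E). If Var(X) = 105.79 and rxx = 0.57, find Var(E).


var_true = rxx * var_obs = 0.57 * 105.79 = 60.3003
var_error = var_obs - var_true
var_error = 105.79 - 60.3003
var_error = 45.4897

45.4897


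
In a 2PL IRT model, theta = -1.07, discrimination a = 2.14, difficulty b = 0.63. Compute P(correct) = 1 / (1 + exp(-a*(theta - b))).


a*(theta - b) = 2.14 * (-1.07 - 0.63) = -3.638
exp(--3.638) = 38.0157
P = 1 / (1 + 38.0157)
P = 0.0256

0.0256


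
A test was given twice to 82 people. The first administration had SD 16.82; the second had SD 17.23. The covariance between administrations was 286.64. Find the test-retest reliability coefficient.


r = cov(X,Y) / (SD_X * SD_Y)
r = 286.64 / (16.82 * 17.23)
r = 286.64 / 289.8086
r = 0.9891

0.9891


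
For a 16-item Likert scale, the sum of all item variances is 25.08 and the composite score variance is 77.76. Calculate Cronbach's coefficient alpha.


alpha = (k/(k-1)) * (1 - sum(si^2)/s_total^2)
= (16/15) * (1 - 25.08/77.76)
alpha = 0.7226

0.7226


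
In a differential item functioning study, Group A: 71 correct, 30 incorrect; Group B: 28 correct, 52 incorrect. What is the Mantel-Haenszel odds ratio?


Odds_A = 71/30 = 2.3667
Odds_B = 28/52 = 0.5385
OR = Odds_A / Odds_B = 2.3667 / 0.5385
Exactly, OR = (71 * 52) / (30 * 28) = 3692 / 840
OR = 4.3952

4.3952


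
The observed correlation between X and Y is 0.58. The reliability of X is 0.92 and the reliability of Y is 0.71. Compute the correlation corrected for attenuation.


r_corrected = rxy / sqrt(rxx * ryy)
= 0.58 / sqrt(0.92 * 0.71)
= 0.58 / sqrt(0.6532)
= 0.58 / 0.808208
r_corrected = 0.7176

0.7176


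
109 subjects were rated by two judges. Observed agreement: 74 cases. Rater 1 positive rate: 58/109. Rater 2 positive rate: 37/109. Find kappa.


P_o = 74/109 = 0.678899
P_e = (58*37 + 51*72) / 11881 = 0.489689
kappa = (P_o - P_e) / (1 - P_e)
kappa = (0.678899 - 0.489689) / (1 - 0.489689)
kappa = 0.3708

0.3708


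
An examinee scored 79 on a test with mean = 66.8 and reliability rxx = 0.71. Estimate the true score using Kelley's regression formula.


T_est = rxx * X + (1 - rxx) * mean
T_est = 0.71 * 79 + 0.29 * 66.8
T_est = 56.09 + 19.372
T_est = 75.462

75.462


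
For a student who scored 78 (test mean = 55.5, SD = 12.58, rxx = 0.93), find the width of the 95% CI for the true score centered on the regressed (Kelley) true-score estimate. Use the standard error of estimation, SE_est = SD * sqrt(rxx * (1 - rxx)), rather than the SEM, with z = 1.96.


True score estimate = 0.93*78 + 0.07*55.5 = 76.425
SE_est = SD * sqrt(rxx * (1 - rxx)) = 12.58 * sqrt(0.93 * 0.07) = 12.58 * sqrt(0.0651) = 3.209749
CI = T_est +/- z * SE_est, so width = 2 * z * SE_est = 2 * 1.96 * 3.209749
Width = 12.5822

12.5822


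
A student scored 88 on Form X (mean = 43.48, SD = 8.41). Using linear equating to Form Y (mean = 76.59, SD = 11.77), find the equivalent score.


slope = SD_Y / SD_X = 11.77 / 8.41 ~ 1.3995
intercept = mean_Y - slope * mean_X = 76.59 - (11.77 / 8.41) * 43.48 ~ 15.7387
Y = slope * X + intercept. To avoid rounding drift from the rounded slope/intercept, evaluate the equivalent form Y = mean_Y + SD_Y * (X - mean_X) / SD_X at full precision:
Y = 76.59 + 11.77 * (88 - 43.48) / 8.41
Y = 76.59 + 11.77 * 44.52 / 8.41
Y = 76.59 + 524.0004 / 8.41
Y = 76.59 + 62.3068
Y = 138.8968

138.8968


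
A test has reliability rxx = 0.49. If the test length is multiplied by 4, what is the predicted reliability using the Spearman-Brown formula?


r_new = (n * rxx) / (1 + (n-1) * rxx)
r_new = (4 * 0.49) / (1 + 3 * 0.49)
r_new = 1.96 / 2.47
r_new = 0.7935

0.7935


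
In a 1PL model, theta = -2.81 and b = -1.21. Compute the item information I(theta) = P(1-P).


P = 1/(1+exp(-(-2.81--1.21))) = 0.168
I = P*(1-P) = 0.168 * 0.832
I = 0.1398

0.1398


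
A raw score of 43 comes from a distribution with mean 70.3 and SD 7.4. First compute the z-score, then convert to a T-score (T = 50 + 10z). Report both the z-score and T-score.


z = (X - mean) / SD = (43 - 70.3) / 7.4
z = -27.3 / 7.4
z = -3.6892
T-score = T = 50 + 10z
Carry z at full precision (z = -27.3 / 7.4) into the conversion:
T-score = 50 + 10 * (-27.3 / 7.4) = 50 + -273 / 7.4
T-score = 50 + -36.8919
T-score = 13.1081

13.1081


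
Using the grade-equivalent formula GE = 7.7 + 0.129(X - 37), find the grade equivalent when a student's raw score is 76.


raw - median = 76 - 37 = 39
slope * diff = 0.129 * 39 = 5.031
GE = 7.7 + 5.031
GE = 12.731

12.731


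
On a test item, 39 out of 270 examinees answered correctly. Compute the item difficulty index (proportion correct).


Item difficulty p = number correct / total examinees
p = 39 / 270
p = 0.1444

0.1444


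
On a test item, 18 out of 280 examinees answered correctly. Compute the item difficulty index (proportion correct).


Item difficulty p = number correct / total examinees
p = 18 / 280
p = 0.0643

0.0643


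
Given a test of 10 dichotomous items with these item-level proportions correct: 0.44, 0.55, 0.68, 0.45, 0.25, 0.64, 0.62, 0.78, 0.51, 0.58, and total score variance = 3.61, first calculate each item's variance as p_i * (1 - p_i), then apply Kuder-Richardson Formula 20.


For each item, compute p_i * q_i:
  Item 1: 0.44 * 0.56 = 0.2464
  Item 2: 0.55 * 0.45 = 0.2475
  Item 3: 0.68 * 0.32 = 0.2176
  Item 4: 0.45 * 0.55 = 0.2475
  Item 5: 0.25 * 0.75 = 0.1875
  Item 6: 0.64 * 0.36 = 0.2304
  Item 7: 0.62 * 0.38 = 0.2356
  Item 8: 0.78 * 0.22 = 0.1716
  Item 9: 0.51 * 0.49 = 0.2499
  Item 10: 0.58 * 0.42 = 0.2436
Sum(p_i * q_i) = 0.2464 + 0.2475 + 0.2176 + 0.2475 + 0.1875 + 0.2304 + 0.2356 + 0.1716 + 0.2499 + 0.2436 = 2.2776
KR-20 = (k/(k-1)) * (1 - Sum(p_i*q_i) / Var_total)
= (10/9) * (1 - 2.2776/3.61)
= 1.1111 * 0.3691
KR-20 = 0.4101

0.4101


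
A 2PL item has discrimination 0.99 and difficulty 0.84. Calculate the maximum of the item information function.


For 2PL, max info at theta = b = 0.84
I_max = a^2 / 4 = 0.99^2 / 4
= 0.9801 / 4
I_max = 0.245

0.245


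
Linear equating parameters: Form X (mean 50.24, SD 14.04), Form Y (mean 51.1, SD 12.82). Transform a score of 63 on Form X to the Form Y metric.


slope = SD_Y / SD_X = 12.82 / 14.04 ~ 0.9131
intercept = mean_Y - slope * mean_X = 51.1 - (12.82 / 14.04) * 50.24 ~ 5.2256
Y = slope * X + intercept. To avoid rounding drift from the rounded slope/intercept, evaluate the equivalent form Y = mean_Y + SD_Y * (X - mean_X) / SD_X at full precision:
Y = 51.1 + 12.82 * (63 - 50.24) / 14.04
Y = 51.1 + 12.82 * 12.76 / 14.04
Y = 51.1 + 163.5832 / 14.04
Y = 51.1 + 11.6512
Y = 62.7512

62.7512


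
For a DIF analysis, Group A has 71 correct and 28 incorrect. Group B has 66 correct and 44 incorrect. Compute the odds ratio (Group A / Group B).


Odds_A = 71/28 = 2.5357
Odds_B = 66/44 = 1.5
OR = Odds_A / Odds_B = 2.5357 / 1.5
Exactly, OR = (71 * 44) / (28 * 66) = 3124 / 1848
OR = 1.6905

1.6905


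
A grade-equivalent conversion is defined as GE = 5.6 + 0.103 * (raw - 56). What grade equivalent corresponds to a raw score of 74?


raw - median = 74 - 56 = 18
slope * diff = 0.103 * 18 = 1.854
GE = 5.6 + 1.854
GE = 7.454

7.454


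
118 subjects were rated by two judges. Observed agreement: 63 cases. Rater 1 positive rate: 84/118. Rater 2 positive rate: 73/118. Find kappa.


P_o = 63/118 = 0.533898
P_e = (84*73 + 34*45) / 13924 = 0.550273
kappa = (P_o - P_e) / (1 - P_e)
kappa = (0.533898 - 0.550273) / (1 - 0.550273)
kappa = -0.0364

-0.0364


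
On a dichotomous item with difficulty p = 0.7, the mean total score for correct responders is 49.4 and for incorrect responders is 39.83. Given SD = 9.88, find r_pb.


q = 1 - p = 0.3
rpb = ((M1 - M0) / SD) * sqrt(p * q)
rpb = ((49.4 - 39.83) / 9.88) * sqrt(0.7 * 0.3)
rpb = 0.4439

0.4439


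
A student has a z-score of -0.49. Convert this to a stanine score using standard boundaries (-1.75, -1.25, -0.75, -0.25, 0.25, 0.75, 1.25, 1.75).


Stanine boundaries: [-1.75, -1.25, -0.75, -0.25, 0.25, 0.75, 1.25, 1.75]
z = -0.49
Check each boundary:
  z >= -1.75 -> could be stanine 2
  z >= -1.25 -> could be stanine 3
  z >= -0.75 -> could be stanine 4
  z < -0.25
  z < 0.25
  z < 0.75
  z < 1.25
  z < 1.75
Highest qualifying boundary gives stanine = 4

4


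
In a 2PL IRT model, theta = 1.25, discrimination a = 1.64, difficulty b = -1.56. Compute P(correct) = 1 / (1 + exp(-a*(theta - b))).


a*(theta - b) = 1.64 * (1.25 - -1.56) = 4.6084
exp(-4.6084) = 0.01
P = 1 / (1 + 0.01)
P = 0.9901

0.9901


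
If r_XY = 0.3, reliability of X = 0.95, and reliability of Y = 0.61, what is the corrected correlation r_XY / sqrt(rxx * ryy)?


r_corrected = rxy / sqrt(rxx * ryy)
= 0.3 / sqrt(0.95 * 0.61)
= 0.3 / sqrt(0.5795)
= 0.3 / 0.761249
r_corrected = 0.3941

0.3941


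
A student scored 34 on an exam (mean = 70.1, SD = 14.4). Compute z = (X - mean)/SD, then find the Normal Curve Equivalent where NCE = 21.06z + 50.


z = (X - mean) / SD = (34 - 70.1) / 14.4
z = -36.1 / 14.4
z = -2.5069
NCE = NCE = 21.06z + 50
Carry z at full precision (z = -36.1 / 14.4) into the conversion:
NCE = 21.06 * (-36.1 / 14.4) + 50 = -760.266 / 14.4 + 50
NCE = -52.7963 + 50
NCE = -2.7963

-2.7963


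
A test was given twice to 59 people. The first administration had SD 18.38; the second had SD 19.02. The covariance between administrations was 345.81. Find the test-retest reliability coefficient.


r = cov(X,Y) / (SD_X * SD_Y)
r = 345.81 / (18.38 * 19.02)
r = 345.81 / 349.5876
r = 0.9892

0.9892


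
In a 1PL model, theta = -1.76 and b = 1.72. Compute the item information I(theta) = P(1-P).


P = 1/(1+exp(-(-1.76-1.72))) = 0.0299
I = P*(1-P) = 0.0299 * 0.9701
I = 0.029

0.029


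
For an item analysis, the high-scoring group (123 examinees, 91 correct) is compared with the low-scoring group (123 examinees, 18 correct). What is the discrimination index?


p_upper = 91/123 = 0.7398
p_lower = 18/123 = 0.1463
D = 0.7398 - 0.1463 = 0.5935

0.5935


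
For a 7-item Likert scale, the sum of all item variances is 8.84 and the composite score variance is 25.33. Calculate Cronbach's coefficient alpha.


alpha = (k/(k-1)) * (1 - sum(si^2)/s_total^2)
= (7/6) * (1 - 8.84/25.33)
alpha = 0.7595

0.7595


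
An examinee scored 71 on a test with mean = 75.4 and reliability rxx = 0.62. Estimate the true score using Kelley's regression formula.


T_est = rxx * X + (1 - rxx) * mean
T_est = 0.62 * 71 + 0.38 * 75.4
T_est = 44.02 + 28.652
T_est = 72.672

72.672
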